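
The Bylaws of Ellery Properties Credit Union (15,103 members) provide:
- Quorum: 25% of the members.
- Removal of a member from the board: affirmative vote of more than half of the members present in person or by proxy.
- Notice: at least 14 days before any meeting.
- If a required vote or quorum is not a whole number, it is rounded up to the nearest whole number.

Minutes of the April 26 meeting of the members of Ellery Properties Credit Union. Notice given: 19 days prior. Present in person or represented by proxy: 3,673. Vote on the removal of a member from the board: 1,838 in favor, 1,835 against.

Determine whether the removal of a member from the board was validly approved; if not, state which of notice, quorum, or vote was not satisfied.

Notice: 19 days given; 14 required. Satisfied.
Quorum: 25% of 15,103 = 3,775.75, rounded up to 3,776; 3,673 present. Not satisfied.
Vote: requires a majority of those present (3,673); a majority of 3673 is 1837, so 1,837 needed; 1,838 in favor. Satisfied.

Invalid — quorum requirement not satisfied.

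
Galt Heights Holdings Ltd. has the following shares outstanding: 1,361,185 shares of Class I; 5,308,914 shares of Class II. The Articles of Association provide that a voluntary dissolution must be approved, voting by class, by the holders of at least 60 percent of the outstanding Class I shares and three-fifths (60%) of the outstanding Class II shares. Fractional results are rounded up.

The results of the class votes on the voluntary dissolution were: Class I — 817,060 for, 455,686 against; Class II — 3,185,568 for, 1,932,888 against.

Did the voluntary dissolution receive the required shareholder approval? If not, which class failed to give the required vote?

Class I: 3/5 of 1361185 = 816711; 816,711 required, 817,060 in favor — approved.
Class II: 3/5 of 5308914 = 3185348.40, rounded up to 3185349; 3,185,349 required, 3,185,568 in favor — approved.

Approved — every class gave the required vote.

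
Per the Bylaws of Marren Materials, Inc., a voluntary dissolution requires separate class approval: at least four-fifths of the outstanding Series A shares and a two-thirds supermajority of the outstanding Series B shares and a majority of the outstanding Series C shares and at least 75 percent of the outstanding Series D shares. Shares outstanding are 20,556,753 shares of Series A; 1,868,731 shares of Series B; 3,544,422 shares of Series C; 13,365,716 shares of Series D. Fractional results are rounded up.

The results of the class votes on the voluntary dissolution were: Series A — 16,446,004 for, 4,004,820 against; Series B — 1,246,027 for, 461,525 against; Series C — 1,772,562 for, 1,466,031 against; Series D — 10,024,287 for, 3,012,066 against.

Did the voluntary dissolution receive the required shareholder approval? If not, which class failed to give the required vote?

Series A: 4/5 of 20556753 = 16445402.40, rounded up to 16445403; 16,445,403 required, 16,446,004 in favor — approved.
Series B: 2/3 of 1868731 = 1245820.67, rounded up to 1245821; 1,245,821 required, 1,246,027 in favor — approved.
Series C: a majority of 3544422 is 1772212; 1,772,212 required, 1,772,562 in favor — approved.
Series D: 3/4 of 13365716 = 10024287; 10,024,287 required, 10,024,287 in favor — approved.

Approved — every class gave the required vote.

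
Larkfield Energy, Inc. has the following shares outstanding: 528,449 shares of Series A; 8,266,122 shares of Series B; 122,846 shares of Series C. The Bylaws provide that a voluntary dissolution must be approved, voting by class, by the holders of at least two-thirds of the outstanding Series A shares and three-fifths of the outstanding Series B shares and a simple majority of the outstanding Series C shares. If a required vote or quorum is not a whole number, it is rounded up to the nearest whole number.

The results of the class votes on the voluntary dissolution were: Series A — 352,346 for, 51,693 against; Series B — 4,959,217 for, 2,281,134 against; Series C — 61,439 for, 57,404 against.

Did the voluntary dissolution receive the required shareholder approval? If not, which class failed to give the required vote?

Not approved — the Series B shares did not give the required vote.

Series A: 2/3 of 528449 = 352299.33, rounded up to 352300; 352,300 required, 352,346 in favor — approved.
Series B: 3/5 of 8266122 = 4959673.20, rounded up to 4959674; 4,959,674 required, 4,959,217 in favor — not approved.
Series C: a majority of 122846 is 61424; 61,424 required, 61,439 in favor — approved.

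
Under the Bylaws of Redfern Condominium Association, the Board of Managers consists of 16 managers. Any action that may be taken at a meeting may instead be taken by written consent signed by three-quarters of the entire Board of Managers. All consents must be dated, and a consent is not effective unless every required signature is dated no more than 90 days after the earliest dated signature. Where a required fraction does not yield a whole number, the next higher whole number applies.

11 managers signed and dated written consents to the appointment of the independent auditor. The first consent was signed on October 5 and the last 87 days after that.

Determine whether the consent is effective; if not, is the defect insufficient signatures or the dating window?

Not effective — insufficient signatures.

Signatures required: three-quarters of 16 — 3/4 of 16 = 12, so 12 needed; 11 signed. Insufficient.
Dating window: the latest signature is 87 days after the earliest; the limit is 90 days. Within the window.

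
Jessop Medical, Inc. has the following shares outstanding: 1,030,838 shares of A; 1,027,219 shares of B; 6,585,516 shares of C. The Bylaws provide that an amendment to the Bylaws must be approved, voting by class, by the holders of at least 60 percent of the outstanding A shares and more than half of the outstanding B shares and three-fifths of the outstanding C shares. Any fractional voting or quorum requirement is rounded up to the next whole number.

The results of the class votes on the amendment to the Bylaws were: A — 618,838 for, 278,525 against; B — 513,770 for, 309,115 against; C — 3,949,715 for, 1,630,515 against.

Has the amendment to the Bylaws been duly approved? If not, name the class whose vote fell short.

Not approved — the C shares did not give the required vote.

A: 3/5 of 1030838 = 618502.80, rounded up to 618503; 618,503 required, 618,838 in favor — approved.
B: a majority of 1027219 is 513610; 513,610 required, 513,770 in favor — approved.
C: 3/5 of 6585516 = 3951309.60, rounded up to 3951310; 3,951,310 required, 3,949,715 in favor — not approved.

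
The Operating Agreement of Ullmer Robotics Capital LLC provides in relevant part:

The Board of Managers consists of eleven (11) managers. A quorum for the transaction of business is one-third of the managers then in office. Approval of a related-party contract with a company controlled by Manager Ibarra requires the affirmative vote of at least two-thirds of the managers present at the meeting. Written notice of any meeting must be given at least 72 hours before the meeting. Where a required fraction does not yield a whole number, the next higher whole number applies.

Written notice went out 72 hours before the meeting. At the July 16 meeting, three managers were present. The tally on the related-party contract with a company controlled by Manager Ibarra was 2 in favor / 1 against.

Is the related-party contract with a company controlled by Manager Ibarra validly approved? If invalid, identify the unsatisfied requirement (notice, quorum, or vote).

Notice: 72 hours given; 72 required (72 ≥ 72). Satisfied.
Quorum: 3 present; quorum is 4. Not satisfied.
Vote: the related-party contract with a company controlled by Manager Ibarra requires two-thirds of the managers present (3). 2/3 of 3 = 2, so 2 affirmative votes are needed; 2 voted in favor. Satisfied. (Moot — without a quorum no business can be validly transacted.)

Invalid — quorum requirement not satisfied.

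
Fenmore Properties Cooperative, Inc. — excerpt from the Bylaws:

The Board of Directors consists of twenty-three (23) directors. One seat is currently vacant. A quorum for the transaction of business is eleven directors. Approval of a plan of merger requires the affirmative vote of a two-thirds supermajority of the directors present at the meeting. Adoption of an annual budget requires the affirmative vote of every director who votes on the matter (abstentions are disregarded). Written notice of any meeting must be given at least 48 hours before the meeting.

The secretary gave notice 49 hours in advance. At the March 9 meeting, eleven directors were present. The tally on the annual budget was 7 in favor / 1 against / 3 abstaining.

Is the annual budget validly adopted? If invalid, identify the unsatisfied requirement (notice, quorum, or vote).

Notice: 49 hours given; 48 required (49 ≥ 48). Satisfied.
Quorum: 11 present; quorum is 11. Satisfied.
Vote: the annual budget requires the unanimous vote of the votes cast (11 present − 3 abstaining = 8). Unanimous means all 8, so 8 affirmative votes are needed; 7 voted in favor. Not satisfied.

Invalid — vote requirement not satisfied.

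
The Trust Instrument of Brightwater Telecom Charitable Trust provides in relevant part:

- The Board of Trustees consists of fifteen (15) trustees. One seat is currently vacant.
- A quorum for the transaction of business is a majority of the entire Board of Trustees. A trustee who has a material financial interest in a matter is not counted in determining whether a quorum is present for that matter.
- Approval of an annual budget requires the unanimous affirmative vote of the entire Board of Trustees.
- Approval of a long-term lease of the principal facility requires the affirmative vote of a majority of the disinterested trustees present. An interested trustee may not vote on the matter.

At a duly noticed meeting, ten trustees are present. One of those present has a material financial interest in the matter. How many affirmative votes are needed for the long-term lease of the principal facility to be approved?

The long-term lease of the principal facility requires a majority of the disinterested trustees present (10 − 1 = 9).
A majority of 9 is 5.

5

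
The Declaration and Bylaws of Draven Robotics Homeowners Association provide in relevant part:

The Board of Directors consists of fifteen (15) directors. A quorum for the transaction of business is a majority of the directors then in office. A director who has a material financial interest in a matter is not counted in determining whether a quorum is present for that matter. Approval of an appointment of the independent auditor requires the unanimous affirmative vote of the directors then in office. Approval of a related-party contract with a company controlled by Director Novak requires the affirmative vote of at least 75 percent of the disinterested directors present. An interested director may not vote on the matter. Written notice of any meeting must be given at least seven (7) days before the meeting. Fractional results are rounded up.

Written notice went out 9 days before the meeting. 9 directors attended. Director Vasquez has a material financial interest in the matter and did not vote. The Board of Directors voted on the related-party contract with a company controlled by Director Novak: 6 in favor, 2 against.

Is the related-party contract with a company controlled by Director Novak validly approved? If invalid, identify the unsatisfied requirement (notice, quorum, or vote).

Valid — all requirements satisfied.

Notice: 9 days given; 7 required (9 ≥ 7). Satisfied.
Quorum: 9 present, but the 1 interested director does not count, leaving 8. Quorum is 8. Satisfied.
Vote: the related-party contract with a company controlled by Director Novak requires three-fourths of the disinterested directors present (9 − 1 = 8). 3/4 of 8 = 6, so 6 affirmative votes are needed; 6 voted in favor. Satisfied.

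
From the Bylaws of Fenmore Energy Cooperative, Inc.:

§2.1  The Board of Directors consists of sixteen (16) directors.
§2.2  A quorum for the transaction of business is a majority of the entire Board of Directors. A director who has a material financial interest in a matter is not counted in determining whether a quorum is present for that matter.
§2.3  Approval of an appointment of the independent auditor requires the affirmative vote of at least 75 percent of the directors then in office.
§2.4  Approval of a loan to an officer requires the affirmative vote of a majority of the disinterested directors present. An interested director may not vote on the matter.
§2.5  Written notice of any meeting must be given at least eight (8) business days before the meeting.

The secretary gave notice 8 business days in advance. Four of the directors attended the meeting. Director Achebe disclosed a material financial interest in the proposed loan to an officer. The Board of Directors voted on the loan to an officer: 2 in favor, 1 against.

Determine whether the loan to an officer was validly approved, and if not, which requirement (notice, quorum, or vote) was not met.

Notice: 8 business days given; 8 required (8 ≥ 8). Satisfied.
Quorum: 4 present, but the 1 interested director does not count, leaving 3. Quorum is 9. Not satisfied.
Vote: the loan to an officer requires a majority of the disinterested directors present (4 − 1 = 3). A majority of 3 is 2, so 2 affirmative votes are needed; 2 voted in favor. Satisfied. (Moot — without a quorum no business can be validly transacted.)

Invalid — quorum requirement not satisfied.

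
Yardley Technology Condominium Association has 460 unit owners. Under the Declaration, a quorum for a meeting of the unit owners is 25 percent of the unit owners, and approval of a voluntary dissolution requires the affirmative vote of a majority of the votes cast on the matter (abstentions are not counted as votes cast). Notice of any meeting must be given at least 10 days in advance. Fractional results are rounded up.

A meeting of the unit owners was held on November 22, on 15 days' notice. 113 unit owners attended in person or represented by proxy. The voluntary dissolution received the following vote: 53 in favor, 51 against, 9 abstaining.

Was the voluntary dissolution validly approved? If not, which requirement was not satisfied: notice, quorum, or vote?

Notice: 15 days given; 10 required. Satisfied.
Quorum: 25% of 460 = 115; 113 present. Not satisfied.
Vote: requires a majority of the votes cast (113 − 9 abstaining = 104); a majority of 104 is 53, so 53 needed; 53 in favor. Satisfied.

Invalid — quorum requirement not satisfied.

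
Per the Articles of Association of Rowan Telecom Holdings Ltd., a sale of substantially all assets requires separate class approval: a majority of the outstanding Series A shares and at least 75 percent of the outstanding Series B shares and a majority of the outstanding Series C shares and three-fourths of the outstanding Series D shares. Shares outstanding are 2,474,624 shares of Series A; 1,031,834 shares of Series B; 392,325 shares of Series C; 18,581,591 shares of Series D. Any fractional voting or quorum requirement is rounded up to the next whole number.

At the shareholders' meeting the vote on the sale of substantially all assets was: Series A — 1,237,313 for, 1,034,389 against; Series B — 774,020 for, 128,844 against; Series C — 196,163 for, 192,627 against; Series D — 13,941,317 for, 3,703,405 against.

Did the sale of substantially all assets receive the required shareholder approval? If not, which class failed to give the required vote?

Approved — every class gave the required vote.

Series A: a majority of 2474624 is 1237313; 1,237,313 required, 1,237,313 in favor — approved.
Series B: 3/4 of 1031834 = 773875.50, rounded up to 773876; 773,876 required, 774,020 in favor — approved.
Series C: a majority of 392325 is 196163; 196,163 required, 196,163 in favor — approved.
Series D: 3/4 of 18581591 = 13936193.25, rounded up to 13936194; 13,936,194 required, 13,941,317 in favor — approved.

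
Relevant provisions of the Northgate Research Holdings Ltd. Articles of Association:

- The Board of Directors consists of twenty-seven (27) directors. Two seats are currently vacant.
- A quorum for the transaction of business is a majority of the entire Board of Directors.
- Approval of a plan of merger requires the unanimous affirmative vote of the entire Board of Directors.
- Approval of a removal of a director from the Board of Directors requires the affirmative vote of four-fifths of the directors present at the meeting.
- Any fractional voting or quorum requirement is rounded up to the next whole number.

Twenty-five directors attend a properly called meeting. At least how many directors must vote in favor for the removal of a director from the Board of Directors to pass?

20

The removal of a director from the Board of Directors requires four-fifths of the directors present (25).
4/5 of 25 = 20.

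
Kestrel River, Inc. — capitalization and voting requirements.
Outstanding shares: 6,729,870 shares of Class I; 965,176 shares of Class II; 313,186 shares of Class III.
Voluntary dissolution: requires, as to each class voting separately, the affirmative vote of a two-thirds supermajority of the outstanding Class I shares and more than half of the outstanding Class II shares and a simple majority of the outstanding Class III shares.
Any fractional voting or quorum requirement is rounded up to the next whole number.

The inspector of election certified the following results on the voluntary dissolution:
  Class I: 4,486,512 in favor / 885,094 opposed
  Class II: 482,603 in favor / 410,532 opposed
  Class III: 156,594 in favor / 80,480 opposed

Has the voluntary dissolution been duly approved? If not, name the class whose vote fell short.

Not approved — the Class I shares did not give the required vote.

Class I: 2/3 of 6729870 = 4486580; 4,486,580 required, 4,486,512 in favor — not approved.
Class II: a majority of 965176 is 482589; 482,589 required, 482,603 in favor — approved.
Class III: a majority of 313186 is 156594; 156,594 required, 156,594 in favor — approved.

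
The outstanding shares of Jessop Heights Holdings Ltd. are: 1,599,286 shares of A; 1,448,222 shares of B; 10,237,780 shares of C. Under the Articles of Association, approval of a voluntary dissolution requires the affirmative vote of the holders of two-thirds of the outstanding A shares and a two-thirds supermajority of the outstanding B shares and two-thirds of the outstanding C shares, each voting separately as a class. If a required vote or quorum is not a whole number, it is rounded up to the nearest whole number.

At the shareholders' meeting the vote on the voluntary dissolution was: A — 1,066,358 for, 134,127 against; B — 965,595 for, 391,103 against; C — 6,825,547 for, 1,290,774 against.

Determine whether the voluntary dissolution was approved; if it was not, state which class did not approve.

Approved — every class gave the required vote.

A: 2/3 of 1599286 = 1066190.67, rounded up to 1066191; 1,066,191 required, 1,066,358 in favor — approved.
B: 2/3 of 1448222 = 965481.33, rounded up to 965482; 965,482 required, 965,595 in favor — approved.
C: 2/3 of 10237780 = 6825186.67, rounded up to 6825187; 6,825,187 required, 6,825,547 in favor — approved.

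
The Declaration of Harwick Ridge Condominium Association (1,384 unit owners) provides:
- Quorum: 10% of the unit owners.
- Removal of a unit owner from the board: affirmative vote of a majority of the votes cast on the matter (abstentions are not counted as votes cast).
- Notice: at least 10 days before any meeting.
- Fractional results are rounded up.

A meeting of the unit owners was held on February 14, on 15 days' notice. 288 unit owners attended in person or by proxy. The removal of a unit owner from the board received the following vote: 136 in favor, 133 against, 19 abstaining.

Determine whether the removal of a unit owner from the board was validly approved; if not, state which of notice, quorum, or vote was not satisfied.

Valid — all requirements satisfied.

Notice: 15 days given; 10 required. Satisfied.
Quorum: 10% of 1,384 = 138.40, rounded up to 139; 288 present. Satisfied.
Vote: requires a majority of the votes cast (288 − 19 abstaining = 269); a majority of 269 is 135, so 135 needed; 136 in favor. Satisfied.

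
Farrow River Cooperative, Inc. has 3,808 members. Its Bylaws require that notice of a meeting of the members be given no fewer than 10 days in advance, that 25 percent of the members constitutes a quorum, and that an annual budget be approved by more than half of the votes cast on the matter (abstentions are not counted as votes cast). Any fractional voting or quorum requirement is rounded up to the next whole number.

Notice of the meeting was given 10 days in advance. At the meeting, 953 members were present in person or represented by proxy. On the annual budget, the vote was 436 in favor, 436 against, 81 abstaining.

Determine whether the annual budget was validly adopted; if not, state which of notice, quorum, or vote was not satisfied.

Invalid — vote requirement not satisfied.

Notice: 10 days given; 10 required. Satisfied.
Quorum: 25% of 3,808 = 952; 953 present. Satisfied.
Vote: requires a majority of the votes cast (953 − 81 abstaining = 872); a majority of 872 is 437, so 437 needed; 436 in favor. Not satisfied.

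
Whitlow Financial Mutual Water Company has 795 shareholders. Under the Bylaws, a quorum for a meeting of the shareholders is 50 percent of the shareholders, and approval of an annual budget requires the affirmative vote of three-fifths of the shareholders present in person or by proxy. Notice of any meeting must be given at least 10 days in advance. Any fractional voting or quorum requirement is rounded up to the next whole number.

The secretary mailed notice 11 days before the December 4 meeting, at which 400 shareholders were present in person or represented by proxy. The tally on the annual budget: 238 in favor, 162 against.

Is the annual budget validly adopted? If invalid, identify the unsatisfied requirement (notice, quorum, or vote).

Notice: 11 days given; 10 required. Satisfied.
Quorum: 50% of 795 = 397.50, rounded up to 398; 400 present. Satisfied.
Vote: requires three-fifths of those present (400); 3/5 of 400 = 240, so 240 needed; 238 in favor. Not satisfied.

Invalid — vote requirement not satisfied.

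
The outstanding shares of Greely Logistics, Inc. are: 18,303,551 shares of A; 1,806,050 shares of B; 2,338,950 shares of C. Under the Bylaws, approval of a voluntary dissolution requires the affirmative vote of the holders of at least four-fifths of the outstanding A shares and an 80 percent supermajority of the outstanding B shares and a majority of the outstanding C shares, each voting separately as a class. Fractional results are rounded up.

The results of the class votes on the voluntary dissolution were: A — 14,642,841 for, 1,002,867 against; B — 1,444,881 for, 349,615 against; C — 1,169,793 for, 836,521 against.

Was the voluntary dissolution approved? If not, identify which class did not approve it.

Approved — every class gave the required vote.

A: 4/5 of 18303551 = 14642840.80, rounded up to 14642841; 14,642,841 required, 14,642,841 in favor — approved.
B: 4/5 of 1806050 = 1444840; 1,444,840 required, 1,444,881 in favor — approved.
C: a majority of 2338950 is 1169476; 1,169,476 required, 1,169,793 in favor — approved.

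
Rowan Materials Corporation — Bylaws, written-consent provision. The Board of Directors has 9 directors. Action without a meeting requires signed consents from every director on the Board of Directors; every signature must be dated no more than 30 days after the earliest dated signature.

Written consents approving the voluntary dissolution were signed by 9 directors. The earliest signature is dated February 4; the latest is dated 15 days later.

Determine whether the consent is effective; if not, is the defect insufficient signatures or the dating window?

Effective — both the signature and dating-window requirements are satisfied.

Signatures required: all of 9 — unanimous means all 9, so 9 needed; 9 signed. Sufficient.
Dating window: the latest signature is 15 days after the earliest; the limit is 30 days. Within the window.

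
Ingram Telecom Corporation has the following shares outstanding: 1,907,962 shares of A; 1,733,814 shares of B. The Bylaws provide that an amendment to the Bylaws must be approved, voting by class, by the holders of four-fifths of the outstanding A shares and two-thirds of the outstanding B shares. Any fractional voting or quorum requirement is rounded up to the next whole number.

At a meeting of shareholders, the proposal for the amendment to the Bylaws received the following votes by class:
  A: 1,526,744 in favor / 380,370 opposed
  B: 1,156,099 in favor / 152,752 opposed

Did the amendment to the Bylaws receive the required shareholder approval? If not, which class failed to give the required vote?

A: 4/5 of 1907962 = 1526369.60, rounded up to 1526370; 1,526,370 required, 1,526,744 in favor — approved.
B: 2/3 of 1733814 = 1155876; 1,155,876 required, 1,156,099 in favor — approved.

Approved — every class gave the required vote.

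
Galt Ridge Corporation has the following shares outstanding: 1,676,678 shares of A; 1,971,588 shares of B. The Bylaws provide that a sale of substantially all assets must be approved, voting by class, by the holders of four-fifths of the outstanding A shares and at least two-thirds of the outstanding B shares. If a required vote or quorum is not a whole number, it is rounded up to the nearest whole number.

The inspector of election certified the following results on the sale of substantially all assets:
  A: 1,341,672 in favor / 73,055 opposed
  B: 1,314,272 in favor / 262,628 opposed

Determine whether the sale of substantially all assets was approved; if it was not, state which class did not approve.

A: 4/5 of 1676678 = 1341342.40, rounded up to 1341343; 1,341,343 required, 1,341,672 in favor — approved.
B: 2/3 of 1971588 = 1314392; 1,314,392 required, 1,314,272 in favor — not approved.

Not approved — the B shares did not give the required vote.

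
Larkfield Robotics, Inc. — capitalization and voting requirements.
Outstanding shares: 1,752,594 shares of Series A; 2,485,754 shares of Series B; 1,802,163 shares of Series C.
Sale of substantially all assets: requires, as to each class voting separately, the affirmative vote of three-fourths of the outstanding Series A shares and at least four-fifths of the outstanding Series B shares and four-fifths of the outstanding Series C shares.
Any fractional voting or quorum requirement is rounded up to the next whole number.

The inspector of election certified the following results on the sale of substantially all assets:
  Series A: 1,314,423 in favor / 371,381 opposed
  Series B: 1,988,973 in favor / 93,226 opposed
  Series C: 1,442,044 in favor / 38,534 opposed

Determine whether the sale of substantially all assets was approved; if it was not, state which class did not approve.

Not approved — the Series A shares did not give the required vote.

Series A: 3/4 of 1752594 = 1314445.50, rounded up to 1314446; 1,314,446 required, 1,314,423 in favor — not approved.
Series B: 4/5 of 2485754 = 1988603.20, rounded up to 1988604; 1,988,604 required, 1,988,973 in favor — approved.
Series C: 4/5 of 1802163 = 1441730.40, rounded up to 1441731; 1,441,731 required, 1,442,044 in favor — approved.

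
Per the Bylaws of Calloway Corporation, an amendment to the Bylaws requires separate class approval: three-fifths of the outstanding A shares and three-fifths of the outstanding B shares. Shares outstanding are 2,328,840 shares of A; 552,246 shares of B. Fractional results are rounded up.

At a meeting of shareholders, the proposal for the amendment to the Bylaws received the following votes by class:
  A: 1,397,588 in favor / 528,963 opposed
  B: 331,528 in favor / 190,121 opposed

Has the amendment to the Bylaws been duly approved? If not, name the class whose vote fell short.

A: 3/5 of 2328840 = 1397304; 1,397,304 required, 1,397,588 in favor — approved.
B: 3/5 of 552246 = 331347.60, rounded up to 331348; 331,348 required, 331,528 in favor — approved.

Approved — every class gave the required vote.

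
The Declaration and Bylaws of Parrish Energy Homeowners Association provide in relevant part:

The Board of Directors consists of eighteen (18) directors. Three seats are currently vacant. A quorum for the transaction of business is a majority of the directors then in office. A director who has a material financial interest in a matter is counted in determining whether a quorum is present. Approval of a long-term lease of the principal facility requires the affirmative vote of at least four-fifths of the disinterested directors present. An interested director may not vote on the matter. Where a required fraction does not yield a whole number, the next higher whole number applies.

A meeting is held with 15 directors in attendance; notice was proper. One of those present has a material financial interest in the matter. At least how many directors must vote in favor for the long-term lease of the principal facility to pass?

12

The long-term lease of the principal facility requires four-fifths of the disinterested directors present (15 − 1 = 14).
4/5 of 14 = 11.20, rounded up to 12.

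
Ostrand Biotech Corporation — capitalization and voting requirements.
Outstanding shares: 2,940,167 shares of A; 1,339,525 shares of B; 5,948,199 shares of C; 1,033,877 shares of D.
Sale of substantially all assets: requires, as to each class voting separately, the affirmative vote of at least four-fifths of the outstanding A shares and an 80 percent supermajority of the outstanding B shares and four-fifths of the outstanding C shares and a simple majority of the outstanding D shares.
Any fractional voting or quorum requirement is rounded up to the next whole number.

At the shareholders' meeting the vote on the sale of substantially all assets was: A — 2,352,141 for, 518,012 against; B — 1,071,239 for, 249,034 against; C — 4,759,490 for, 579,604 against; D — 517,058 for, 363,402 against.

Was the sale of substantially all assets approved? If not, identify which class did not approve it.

Not approved — the B shares did not give the required vote.

A: 4/5 of 2940167 = 2352133.60, rounded up to 2352134; 2,352,134 required, 2,352,141 in favor — approved.
B: 4/5 of 1339525 = 1071620; 1,071,620 required, 1,071,239 in favor — not approved.
C: 4/5 of 5948199 = 4758559.20, rounded up to 4758560; 4,758,560 required, 4,759,490 in favor — approved.
D: a majority of 1033877 is 516939; 516,939 required, 517,058 in favor — approved.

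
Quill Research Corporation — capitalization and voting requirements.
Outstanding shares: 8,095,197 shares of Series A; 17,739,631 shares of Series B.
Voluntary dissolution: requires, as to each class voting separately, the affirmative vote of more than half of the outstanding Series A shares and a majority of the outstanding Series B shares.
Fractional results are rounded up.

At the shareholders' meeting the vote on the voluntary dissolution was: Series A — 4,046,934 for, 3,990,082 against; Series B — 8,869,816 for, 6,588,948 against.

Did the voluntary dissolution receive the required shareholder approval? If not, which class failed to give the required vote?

Not approved — the Series A shares did not give the required vote.

Series A: a majority of 8095197 is 4047599; 4,047,599 required, 4,046,934 in favor — not approved.
Series B: a majority of 17739631 is 8869816; 8,869,816 required, 8,869,816 in favor — approved.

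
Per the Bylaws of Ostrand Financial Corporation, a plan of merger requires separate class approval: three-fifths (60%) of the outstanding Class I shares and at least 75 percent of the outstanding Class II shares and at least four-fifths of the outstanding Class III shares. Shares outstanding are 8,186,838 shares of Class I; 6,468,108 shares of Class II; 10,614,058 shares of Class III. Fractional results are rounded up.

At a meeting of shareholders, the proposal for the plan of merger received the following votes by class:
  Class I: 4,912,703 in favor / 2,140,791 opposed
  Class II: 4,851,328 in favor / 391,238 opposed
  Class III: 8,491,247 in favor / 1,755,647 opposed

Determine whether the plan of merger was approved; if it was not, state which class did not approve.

Class I: 3/5 of 8186838 = 4912102.80, rounded up to 4912103; 4,912,103 required, 4,912,703 in favor — approved.
Class II: 3/4 of 6468108 = 4851081; 4,851,081 required, 4,851,328 in favor — approved.
Class III: 4/5 of 10614058 = 8491246.40, rounded up to 8491247; 8,491,247 required, 8,491,247 in favor — approved.

Approved — every class gave the required vote.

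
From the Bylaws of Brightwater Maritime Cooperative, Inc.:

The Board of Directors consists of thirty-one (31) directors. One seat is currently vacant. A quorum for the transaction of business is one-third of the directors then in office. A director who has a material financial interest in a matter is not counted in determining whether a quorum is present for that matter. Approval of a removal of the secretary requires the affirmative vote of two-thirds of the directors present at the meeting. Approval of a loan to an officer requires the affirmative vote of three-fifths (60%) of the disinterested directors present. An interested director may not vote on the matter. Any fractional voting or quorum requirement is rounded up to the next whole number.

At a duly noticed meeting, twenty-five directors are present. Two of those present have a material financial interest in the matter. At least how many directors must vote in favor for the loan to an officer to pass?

The loan to an officer requires three-fifths of the disinterested directors present (25 − 2 = 23).
3/5 of 23 = 13.80, rounded up to 14.

14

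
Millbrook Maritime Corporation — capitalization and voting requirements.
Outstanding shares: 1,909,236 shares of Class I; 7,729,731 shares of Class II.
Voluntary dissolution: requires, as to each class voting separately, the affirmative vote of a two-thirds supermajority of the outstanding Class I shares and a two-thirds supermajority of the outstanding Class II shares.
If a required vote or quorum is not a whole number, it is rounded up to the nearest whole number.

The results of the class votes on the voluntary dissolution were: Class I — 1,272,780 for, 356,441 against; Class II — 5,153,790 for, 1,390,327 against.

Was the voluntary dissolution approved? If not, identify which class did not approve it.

Class I: 2/3 of 1909236 = 1272824; 1,272,824 required, 1,272,780 in favor — not approved.
Class II: 2/3 of 7729731 = 5153154; 5,153,154 required, 5,153,790 in favor — approved.

Not approved — the Class I shares did not give the required vote.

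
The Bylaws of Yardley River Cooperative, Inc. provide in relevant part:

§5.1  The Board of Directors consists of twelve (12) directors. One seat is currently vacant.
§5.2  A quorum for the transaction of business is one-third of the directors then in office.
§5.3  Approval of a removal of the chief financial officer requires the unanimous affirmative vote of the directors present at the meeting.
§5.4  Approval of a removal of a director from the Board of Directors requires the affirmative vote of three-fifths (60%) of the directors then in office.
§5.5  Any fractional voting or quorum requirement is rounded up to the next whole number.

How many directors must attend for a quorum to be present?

4

1/3 of 11 = 3.67, rounded up to 4.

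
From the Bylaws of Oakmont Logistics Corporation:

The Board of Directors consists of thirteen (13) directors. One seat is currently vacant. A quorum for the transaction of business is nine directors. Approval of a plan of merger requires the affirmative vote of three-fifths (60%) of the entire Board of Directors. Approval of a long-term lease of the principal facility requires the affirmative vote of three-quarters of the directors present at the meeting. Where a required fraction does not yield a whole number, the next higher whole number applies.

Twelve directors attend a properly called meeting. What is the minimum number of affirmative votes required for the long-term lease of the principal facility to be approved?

9

The long-term lease of the principal facility requires three-fourths of the directors present (12).
3/4 of 12 = 9.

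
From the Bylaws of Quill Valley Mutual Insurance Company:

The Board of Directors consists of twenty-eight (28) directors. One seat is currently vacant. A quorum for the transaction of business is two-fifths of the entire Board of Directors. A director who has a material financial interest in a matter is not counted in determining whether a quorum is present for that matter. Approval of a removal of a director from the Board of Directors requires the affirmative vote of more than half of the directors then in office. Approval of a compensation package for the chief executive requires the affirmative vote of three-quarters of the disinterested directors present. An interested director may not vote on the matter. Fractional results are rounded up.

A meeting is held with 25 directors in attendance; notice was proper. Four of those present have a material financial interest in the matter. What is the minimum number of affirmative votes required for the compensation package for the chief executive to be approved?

16

The compensation package for the chief executive requires three-fourths of the disinterested directors present (25 − 4 = 21).
3/4 of 21 = 15.75, rounded up to 16.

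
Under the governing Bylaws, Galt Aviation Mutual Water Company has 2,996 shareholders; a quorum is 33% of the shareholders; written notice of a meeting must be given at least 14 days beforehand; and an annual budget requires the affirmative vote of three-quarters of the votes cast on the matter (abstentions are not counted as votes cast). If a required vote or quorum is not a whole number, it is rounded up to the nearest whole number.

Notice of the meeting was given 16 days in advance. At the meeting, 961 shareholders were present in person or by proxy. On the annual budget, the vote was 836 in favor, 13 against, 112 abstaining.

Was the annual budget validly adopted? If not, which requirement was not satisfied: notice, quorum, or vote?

Invalid — quorum requirement not satisfied.

Notice: 16 days given; 14 required. Satisfied.
Quorum: 33% of 2,996 = 988.68, rounded up to 989; 961 present. Not satisfied.
Vote: requires three-fourths of the votes cast (961 − 112 abstaining = 849); 3/4 of 849 = 636.75, rounded up to 637, so 637 needed; 836 in favor. Satisfied.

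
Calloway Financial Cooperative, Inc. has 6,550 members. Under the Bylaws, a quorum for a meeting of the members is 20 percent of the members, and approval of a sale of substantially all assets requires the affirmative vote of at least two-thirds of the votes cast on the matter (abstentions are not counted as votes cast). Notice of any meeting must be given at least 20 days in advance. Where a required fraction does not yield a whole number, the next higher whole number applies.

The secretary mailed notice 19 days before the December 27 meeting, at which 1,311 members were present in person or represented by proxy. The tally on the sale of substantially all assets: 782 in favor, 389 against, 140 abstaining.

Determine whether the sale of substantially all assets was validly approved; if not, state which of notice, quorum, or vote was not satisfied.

Invalid — notice requirement not satisfied.

Notice: 19 days given; 20 required. Not satisfied.
Quorum: 20% of 6,550 = 1,310; 1,311 present. Satisfied.
Vote: requires two-thirds of the votes cast (1,311 − 140 abstaining = 1,171); 2/3 of 1171 = 780.67, rounded up to 781, so 781 needed; 782 in favor. Satisfied.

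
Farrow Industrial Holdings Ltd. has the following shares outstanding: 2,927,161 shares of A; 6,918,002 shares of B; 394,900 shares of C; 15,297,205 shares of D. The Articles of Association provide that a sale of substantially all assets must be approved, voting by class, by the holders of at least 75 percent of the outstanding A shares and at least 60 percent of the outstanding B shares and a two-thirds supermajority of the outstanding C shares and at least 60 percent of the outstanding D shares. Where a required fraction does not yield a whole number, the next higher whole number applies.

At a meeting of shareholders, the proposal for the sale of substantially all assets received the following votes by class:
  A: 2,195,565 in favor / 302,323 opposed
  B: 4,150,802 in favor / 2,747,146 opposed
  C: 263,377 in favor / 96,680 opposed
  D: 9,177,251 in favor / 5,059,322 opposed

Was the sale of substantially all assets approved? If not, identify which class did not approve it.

Not approved — the D shares did not give the required vote.

A: 3/4 of 2927161 = 2195370.75, rounded up to 2195371; 2,195,371 required, 2,195,565 in favor — approved.
B: 3/5 of 6918002 = 4150801.20, rounded up to 4150802; 4,150,802 required, 4,150,802 in favor — approved.
C: 2/3 of 394900 = 263266.67, rounded up to 263267; 263,267 required, 263,377 in favor — approved.
D: 3/5 of 15297205 = 9178323; 9,178,323 required, 9,177,251 in favor — not approved.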